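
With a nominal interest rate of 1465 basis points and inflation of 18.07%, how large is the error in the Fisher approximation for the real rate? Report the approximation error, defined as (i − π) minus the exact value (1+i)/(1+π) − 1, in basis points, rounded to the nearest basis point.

-52 basis points

Approximate: r ≈ 14.650% − 18.070% = -3.4200%
Exact: (1 + 0.1465)/(1 + 0.1807) − 1 = -2.8966%
Error = -3.4200% − (-2.8966%) = -0.5234% → -52 basis points.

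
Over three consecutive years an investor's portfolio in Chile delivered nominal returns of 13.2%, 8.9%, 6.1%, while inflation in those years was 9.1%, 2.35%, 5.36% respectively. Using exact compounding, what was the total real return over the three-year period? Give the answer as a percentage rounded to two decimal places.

11.17%

Nominal growth factor = 1.1320 × 1.0890 × 1.0610 = 1.307946
Price-level growth factor = 1.0910 × 1.0235 × 1.0536 = 1.176490
Real growth factor = 1.307946 / 1.176490 = 1.111735
Total real return = 1.111735 − 1 → 11.17%.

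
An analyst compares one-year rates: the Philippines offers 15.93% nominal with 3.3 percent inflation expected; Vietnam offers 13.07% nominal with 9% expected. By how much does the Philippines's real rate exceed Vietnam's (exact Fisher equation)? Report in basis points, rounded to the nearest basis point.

849 basis points

The Philippines: (1 + 0.1593)/(1 + 0.0330) − 1 = 12.2265%
Vietnam: (1 + 0.1307)/(1 + 0.0900) − 1 = 3.7339%
Differential = 12.2265% − 3.7339% = 8.4926% → 849 basis points.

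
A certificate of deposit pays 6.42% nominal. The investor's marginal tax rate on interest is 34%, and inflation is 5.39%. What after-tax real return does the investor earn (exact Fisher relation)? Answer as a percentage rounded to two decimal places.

-1.09%

After-tax nominal return = 6.42% × (1 − 0.34) = 4.2372%.
1 + r = 1.042372 / 1.05390 = 0.989062
After-tax real rate = 0.989062 − 1 → -1.09%.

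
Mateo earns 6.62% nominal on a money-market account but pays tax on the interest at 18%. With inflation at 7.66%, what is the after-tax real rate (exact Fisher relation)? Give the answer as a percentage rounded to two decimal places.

-2.07%

After-tax nominal return = 6.62% × (1 − 0.18) = 5.4284%.
1 + r = 1.054284 / 1.07660 = 0.979272
After-tax real rate = 0.979272 − 1 → -2.07%.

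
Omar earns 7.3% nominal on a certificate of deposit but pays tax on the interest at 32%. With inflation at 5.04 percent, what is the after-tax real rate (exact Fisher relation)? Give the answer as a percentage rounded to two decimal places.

-0.07%

After-tax nominal return = 7.3% × (1 − 0.32) = 4.9640%.
1 + r = 1.04964 / 1.05040 = 0.999276
After-tax real rate = 0.999276 − 1 → -0.07%.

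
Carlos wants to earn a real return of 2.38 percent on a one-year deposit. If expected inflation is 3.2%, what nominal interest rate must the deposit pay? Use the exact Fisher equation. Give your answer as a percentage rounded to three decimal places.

(1 + i) = (1 + r)(1 + π) = 1.02380 × 1.03200 = 1.0565616
i = 1.0565616 − 1, so the required nominal rate is 5.656%.

5.656%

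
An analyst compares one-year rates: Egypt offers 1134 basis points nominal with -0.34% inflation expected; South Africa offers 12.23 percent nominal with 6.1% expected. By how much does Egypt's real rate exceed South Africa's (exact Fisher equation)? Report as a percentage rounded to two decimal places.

5.94%

Egypt: (1 + 0.1134)/(1 − 0.0034) − 1 = 11.7198%
South Africa: (1 + 0.1223)/(1 + 0.0610) − 1 = 5.7776%
Differential = 11.7198% − 5.7776% = 5.9423% → 5.94%.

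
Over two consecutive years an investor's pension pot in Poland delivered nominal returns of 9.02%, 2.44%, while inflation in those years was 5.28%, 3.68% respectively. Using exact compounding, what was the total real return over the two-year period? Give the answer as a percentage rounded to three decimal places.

2.314%

Compound the nominal returns: 1.0902 × 1.0244 = 1.116801.
Compound inflation: 1.0528 × 1.0368 = 1.091543.
Deflate: 1.116801 / 1.091543 = 1.023140.
Total real return = 1.023140 − 1 → 2.314%.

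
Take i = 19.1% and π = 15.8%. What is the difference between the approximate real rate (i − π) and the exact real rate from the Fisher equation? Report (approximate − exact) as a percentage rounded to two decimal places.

0.45%

Approximate: r ≈ 19.100% − 15.800% = 3.3000%
Exact: (1 + 0.1910)/(1 + 0.1580) − 1 = 2.8497%
Error = 3.3000% − 2.8497% = 0.4503% → 0.45%.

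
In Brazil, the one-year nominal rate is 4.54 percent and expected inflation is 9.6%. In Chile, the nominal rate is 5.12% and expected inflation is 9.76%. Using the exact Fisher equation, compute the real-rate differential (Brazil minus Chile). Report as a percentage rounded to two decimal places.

Brazil: (1 + 0.0454)/(1 + 0.0960) − 1 = -4.6168%
Chile: (1 + 0.0512)/(1 + 0.0976) − 1 = -4.2274%
Differential = -4.6168% − (-4.2274%) = -0.3894% → -0.39%.

-0.39%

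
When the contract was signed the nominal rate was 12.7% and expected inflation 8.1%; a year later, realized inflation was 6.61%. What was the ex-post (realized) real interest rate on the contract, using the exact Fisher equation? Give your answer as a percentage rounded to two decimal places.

5.71%

Ex-post: (1 + 0.1270)/(1 + 0.0661) − 1 = 5.7124%
So the realized real rate is 5.71%.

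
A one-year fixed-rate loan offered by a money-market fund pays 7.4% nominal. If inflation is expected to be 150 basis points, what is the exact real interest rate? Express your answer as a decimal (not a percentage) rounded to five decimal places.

0.05813

1 + r = 1.07400 / 1.01500 = 1.058128
r = 1.058128 − 1 = 5.8128%, i.e. 0.05813.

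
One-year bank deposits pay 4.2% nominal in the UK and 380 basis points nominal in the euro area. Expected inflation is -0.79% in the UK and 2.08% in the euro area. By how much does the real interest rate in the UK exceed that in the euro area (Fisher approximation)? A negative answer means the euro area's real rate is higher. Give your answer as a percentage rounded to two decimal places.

The UK: 4.2% − (-0.79%) = 4.990%
The euro area: 3.8% − 2.08% = 1.720%
Differential = 3.270% → 3.27%.

3.27%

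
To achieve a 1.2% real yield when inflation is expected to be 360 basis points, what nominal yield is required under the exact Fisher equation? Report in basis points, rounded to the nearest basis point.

(1 + i) = (1 + r)(1 + π) = 1.01200 × 1.03600 = 1.048432
i = 1.048432 − 1, so the required nominal rate is 484 basis points.

484 basis points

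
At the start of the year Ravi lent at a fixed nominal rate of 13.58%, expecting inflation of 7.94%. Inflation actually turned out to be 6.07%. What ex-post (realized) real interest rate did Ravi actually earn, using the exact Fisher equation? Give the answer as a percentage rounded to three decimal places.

Ex-post: (1 + 0.1358)/(1 + 0.0607) − 1 = 7.0802%
So the realized real rate is 7.080%.

7.080%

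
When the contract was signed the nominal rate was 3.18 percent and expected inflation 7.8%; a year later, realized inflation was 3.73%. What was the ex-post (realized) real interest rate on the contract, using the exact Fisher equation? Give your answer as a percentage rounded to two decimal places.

Ex-post: (1 + 0.0318)/(1 + 0.0373) − 1 = -0.5302%
So the realized real rate is -0.53%.

-0.53%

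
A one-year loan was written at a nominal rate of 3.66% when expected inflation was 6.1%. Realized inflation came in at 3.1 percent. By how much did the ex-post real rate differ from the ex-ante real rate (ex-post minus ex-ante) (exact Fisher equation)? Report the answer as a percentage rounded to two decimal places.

2.84%

Ex-ante: (1 + 0.0366)/(1 + 0.0610) − 1 = -2.2997%
Ex-post: (1 + 0.0366)/(1 + 0.0310) − 1 = 0.5432%
Difference (ex-post − ex-ante) = 2.8429% → 2.84%.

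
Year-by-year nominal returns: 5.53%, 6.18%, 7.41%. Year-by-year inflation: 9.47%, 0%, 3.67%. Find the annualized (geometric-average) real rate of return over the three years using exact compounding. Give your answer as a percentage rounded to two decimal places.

Compound the nominal returns: 1.0553 × 1.0618 × 1.0741 = 1.20354789.
Compound inflation: 1.0947 × 1.0000 × 1.0367 = 1.13487549.
Deflate: 1.20354789 / 1.13487549 = 1.06051096.
Annualized real rate = 1.06051096^(1/3) − 1 = 1.9777% → 1.98%.

1.98%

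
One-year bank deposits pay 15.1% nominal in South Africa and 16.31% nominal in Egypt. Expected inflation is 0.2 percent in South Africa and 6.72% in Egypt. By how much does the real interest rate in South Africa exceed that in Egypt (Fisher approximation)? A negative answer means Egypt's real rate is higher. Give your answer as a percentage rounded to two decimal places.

South Africa: 15.1% − 0.2% = 14.900%
Egypt: 16.31% − 6.72% = 9.590%
Differential = 5.310% → 5.31%.

5.31%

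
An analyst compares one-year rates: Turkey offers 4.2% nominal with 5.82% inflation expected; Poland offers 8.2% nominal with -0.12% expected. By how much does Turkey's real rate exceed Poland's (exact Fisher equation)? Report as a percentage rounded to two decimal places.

Turkey: (1 + 0.0420)/(1 + 0.0582) − 1 = -1.5309%
Poland: (1 + 0.0820)/(1 − 0.0012) − 1 = 8.3300%
Differential = -1.5309% − 8.3300% = -9.8609% → -9.86%.

-9.86%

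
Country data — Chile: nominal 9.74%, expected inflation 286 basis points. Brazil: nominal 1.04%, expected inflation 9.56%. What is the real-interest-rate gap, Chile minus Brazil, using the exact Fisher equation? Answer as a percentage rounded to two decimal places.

14.47%

Chile: (1 + 0.0974)/(1 + 0.0286) − 1 = 6.6887%
Brazil: (1 + 0.0104)/(1 + 0.0956) − 1 = -7.7766%
Differential = 6.6887% − (-7.7766%) = 14.4653% → 14.47%.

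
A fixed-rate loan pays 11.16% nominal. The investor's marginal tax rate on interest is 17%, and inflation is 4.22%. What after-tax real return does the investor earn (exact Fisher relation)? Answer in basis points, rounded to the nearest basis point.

After-tax nominal return = 11.16% × (1 − 0.17) = 9.2628%.
1 + r = 1.092628 / 1.04220 = 1.048386
After-tax real rate = 1.048386 − 1 → 484 basis points.

484 basis points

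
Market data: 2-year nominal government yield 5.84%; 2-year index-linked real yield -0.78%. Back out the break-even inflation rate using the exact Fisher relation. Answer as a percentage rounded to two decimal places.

6.67%

(1 + π) = (1 + i)/(1 + r) = 1.05840 / 0.99220 = 1.066720
Break-even inflation = 1.066720 − 1 → 6.67%.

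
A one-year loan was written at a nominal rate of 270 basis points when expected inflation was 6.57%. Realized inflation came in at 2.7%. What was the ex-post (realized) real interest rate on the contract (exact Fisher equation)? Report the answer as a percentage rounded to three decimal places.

0.000%

Ex-post: (1 + 0.0270)/(1 + 0.0270) − 1 = 0.0000%
So the realized real rate is 0.000%.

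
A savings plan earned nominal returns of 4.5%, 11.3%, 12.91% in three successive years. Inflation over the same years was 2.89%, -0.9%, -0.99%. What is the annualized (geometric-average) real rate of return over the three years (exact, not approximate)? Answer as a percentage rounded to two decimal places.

Nominal growth factor = 1.0450 × 1.1130 × 1.1291 = 1.31323927
Price-level growth factor = 1.0289 × 0.9910 × 0.9901 = 1.00954546
Real growth factor = 1.31323927 / 1.00954546 = 1.30082232
Annualized real rate = 1.30082232^(1/3) − 1 = 9.1623% → 9.16%.

9.16%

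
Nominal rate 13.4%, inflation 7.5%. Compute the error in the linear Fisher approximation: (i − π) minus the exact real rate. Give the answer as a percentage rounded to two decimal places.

0.41%

Approximate: r ≈ 13.400% − 7.500% = 5.9000%
Exact: (1 + 0.1340)/(1 + 0.0750) − 1 = 5.4884%
Error = 5.9000% − 5.4884% = 0.4116% → 0.41%.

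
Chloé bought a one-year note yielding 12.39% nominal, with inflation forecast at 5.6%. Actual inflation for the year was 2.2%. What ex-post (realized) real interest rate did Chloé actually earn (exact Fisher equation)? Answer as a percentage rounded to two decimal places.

9.97%

Ex-post: (1 + 0.1239)/(1 + 0.0220) − 1 = 9.9706%
So the realized real rate is 9.97%.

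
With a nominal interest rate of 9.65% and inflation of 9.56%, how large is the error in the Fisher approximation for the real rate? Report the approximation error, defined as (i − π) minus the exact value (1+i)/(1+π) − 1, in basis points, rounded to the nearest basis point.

1 basis points

Approximate: r ≈ 9.650% − 9.560% = 0.0900%
Exact: (1 + 0.0965)/(1 + 0.0956) − 1 = 0.0821%
Error = 0.0900% − 0.0821% = 0.0079% → 1 basis points.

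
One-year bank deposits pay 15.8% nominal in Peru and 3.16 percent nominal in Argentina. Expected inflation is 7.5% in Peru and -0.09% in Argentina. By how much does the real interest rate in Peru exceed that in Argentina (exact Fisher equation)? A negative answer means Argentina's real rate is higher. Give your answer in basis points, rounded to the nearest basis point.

Peru: (1 + 0.1580)/(1 + 0.0750) − 1 = 7.7209%
Argentina: (1 + 0.0316)/(1 − 0.0009) − 1 = 3.2529%
Differential = 7.7209% − 3.2529% = 4.4680% → 447 basis points.

447 basis points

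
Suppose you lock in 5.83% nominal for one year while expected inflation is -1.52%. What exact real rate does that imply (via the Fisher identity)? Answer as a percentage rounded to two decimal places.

7.46%

1 + r = 1.05830 / 0.98480 = 1.074634
r = 1.074634 − 1 = 7.4634%, i.e. 7.46%.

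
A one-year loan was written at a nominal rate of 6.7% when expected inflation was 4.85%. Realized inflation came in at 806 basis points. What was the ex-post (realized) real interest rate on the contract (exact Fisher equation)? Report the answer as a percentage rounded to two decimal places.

Ex-post: (1 + 0.0670)/(1 + 0.0806) − 1 = -1.2586%
So the realized real rate is -1.26%.

-1.26%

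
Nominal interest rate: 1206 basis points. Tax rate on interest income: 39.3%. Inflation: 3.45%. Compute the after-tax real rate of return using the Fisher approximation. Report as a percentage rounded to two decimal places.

3.87%

After-tax nominal return = 12.06% × (1 − 0.393) = 7.32042%.
r ≈ 7.32042% − 3.45% → 3.87%.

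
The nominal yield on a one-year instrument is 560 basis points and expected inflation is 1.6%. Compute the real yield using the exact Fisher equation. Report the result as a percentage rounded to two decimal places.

By the Fisher relation, 1 + r = (1 + i)/(1 + π).
1 + r = 1.05600 / 1.01600 = 1.039370
r = 1.039370 − 1 = 3.9370%, i.e. 3.94%.

3.94%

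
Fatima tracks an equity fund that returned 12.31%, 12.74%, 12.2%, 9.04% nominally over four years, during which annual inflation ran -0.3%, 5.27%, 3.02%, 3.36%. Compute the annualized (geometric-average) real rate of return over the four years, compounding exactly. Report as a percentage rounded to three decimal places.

8.505%

Compound the nominal returns: 1.1231 × 1.1274 × 1.1220 × 1.0904 = 1.54908467.
Compound inflation: 0.9970 × 1.0527 × 1.0302 × 1.0336 = 1.11756766.
Deflate: 1.54908467 / 1.11756766 = 1.38612160.
Annualized real rate = 1.38612160^(1/4) − 1 = 8.5051% → 8.505%.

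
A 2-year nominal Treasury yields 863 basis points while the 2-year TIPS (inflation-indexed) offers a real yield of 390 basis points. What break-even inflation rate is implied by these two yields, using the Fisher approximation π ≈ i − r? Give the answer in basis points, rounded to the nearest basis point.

473 basis points

π ≈ i − r = 8.63% − 3.9% → 473 basis points.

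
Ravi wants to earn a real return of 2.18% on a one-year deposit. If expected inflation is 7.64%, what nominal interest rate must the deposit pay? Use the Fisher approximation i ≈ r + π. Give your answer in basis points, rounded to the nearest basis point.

i ≈ r + π = 2.18% + 7.64% = 982 basis points.

982 basis points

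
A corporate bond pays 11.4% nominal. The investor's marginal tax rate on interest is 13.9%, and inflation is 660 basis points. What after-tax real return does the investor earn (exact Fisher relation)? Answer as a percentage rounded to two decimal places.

After-tax nominal return = 11.4% × (1 − 0.139) = 9.8154%.
1 + r = 1.098154 / 1.06600 = 1.030163
After-tax real rate = 1.030163 − 1 → 3.02%.

3.02%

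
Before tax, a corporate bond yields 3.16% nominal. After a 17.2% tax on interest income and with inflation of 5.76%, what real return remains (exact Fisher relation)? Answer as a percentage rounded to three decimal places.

After-tax nominal return = 3.16% × (1 − 0.172) = 2.61648%.
1 + r = 1.0261648 / 1.05760 = 0.970277
After-tax real rate = 0.970277 − 1 → -2.972%.

-2.972%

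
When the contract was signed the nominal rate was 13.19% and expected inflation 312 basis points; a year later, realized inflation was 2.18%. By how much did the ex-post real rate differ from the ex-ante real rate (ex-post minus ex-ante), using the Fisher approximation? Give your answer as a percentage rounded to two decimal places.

Ex-ante: 13.19% − 3.12% = 10.070%
Ex-post: 13.19% − 2.18% = 11.010%
Difference (ex-post − ex-ante) = 0.9400% → 0.94%.

0.94%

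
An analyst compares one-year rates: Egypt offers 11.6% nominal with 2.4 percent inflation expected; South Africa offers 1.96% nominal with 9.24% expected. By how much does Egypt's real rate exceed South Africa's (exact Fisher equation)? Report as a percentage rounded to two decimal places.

15.65%

Egypt: (1 + 0.1160)/(1 + 0.0240) − 1 = 8.9844%
South Africa: (1 + 0.0196)/(1 + 0.0924) − 1 = -6.6642%
Differential = 8.9844% − (-6.6642%) = 15.6486% → 15.65%.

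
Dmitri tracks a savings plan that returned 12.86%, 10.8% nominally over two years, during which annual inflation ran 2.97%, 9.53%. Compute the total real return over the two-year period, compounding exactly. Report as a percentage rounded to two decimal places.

Nominal growth factor = 1.1286 × 1.1080 = 1.250489
Price-level growth factor = 1.0297 × 1.0953 = 1.127830
Real growth factor = 1.250489 / 1.127830 = 1.108756
Total real return = 1.108756 − 1 → 10.88%.

10.88%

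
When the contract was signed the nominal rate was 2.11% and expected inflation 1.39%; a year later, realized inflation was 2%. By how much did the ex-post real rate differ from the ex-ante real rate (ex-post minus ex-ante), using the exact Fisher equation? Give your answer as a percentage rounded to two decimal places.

-0.60%

Ex-ante: (1 + 0.0211)/(1 + 0.0139) − 1 = 0.7101%
Ex-post: (1 + 0.0211)/(1 + 0.0200) − 1 = 0.1078%
Difference (ex-post − ex-ante) = -0.6023% → -0.60%.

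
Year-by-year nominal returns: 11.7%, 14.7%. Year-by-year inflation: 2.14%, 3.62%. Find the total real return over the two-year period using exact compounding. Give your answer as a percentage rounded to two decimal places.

21.05%

Nominal growth factor = 1.1170 × 1.1470 = 1.281199
Price-level growth factor = 1.0214 × 1.0362 = 1.058375
Real growth factor = 1.281199 / 1.058375 = 1.210534
Total real return = 1.210534 − 1 → 21.05%.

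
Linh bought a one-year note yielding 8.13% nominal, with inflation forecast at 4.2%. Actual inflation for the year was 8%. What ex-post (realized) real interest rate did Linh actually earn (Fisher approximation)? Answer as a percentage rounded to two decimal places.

Ex-post: 8.13% − 8% = 0.130%
So the realized real rate is 0.13%.

0.13%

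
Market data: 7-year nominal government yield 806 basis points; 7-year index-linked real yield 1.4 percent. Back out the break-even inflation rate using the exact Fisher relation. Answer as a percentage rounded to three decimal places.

(1 + π) = (1 + i)/(1 + r) = 1.08060 / 1.01400 = 1.065680
Break-even inflation = 1.065680 − 1 → 6.568%.

6.568%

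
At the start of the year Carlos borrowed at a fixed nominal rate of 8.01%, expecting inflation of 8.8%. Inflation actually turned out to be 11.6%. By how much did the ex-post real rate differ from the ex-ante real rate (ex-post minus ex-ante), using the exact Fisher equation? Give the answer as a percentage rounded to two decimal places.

Ex-ante: (1 + 0.0801)/(1 + 0.0880) − 1 = -0.7261%
Ex-post: (1 + 0.0801)/(1 + 0.1160) − 1 = -3.2168%
Difference (ex-post − ex-ante) = -2.4907% → -2.49%.

-2.49%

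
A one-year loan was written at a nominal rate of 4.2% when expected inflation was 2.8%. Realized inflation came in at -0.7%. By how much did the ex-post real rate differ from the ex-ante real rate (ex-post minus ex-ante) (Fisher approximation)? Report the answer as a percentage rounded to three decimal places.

3.500%

Ex-ante: 4.2% − 2.8% = 1.400%
Ex-post: 4.2% − (-0.7%) = 4.900%
Difference (ex-post − ex-ante) = 3.5000% → 3.500%.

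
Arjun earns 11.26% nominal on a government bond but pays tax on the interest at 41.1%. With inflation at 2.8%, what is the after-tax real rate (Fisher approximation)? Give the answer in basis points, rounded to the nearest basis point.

383 basis points

After-tax nominal return = 11.26% × (1 − 0.411) = 6.63214%.
r ≈ 6.63214% − 2.8% → 383 basis points.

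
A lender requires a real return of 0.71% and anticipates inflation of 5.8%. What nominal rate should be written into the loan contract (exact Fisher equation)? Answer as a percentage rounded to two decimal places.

6.55%

(1 + i) = (1 + r)(1 + π) = 1.00710 × 1.05800 = 1.0655118
i = 1.0655118 − 1, so the required nominal rate is 6.55%.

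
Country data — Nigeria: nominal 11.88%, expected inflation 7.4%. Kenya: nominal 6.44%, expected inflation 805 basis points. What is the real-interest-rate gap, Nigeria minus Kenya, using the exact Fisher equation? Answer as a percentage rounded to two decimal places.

5.66%

Nigeria: (1 + 0.1188)/(1 + 0.0740) − 1 = 4.1713%
Kenya: (1 + 0.0644)/(1 + 0.0805) − 1 = -1.4901%
Differential = 4.1713% − (-1.4901%) = 5.6614% → 5.66%.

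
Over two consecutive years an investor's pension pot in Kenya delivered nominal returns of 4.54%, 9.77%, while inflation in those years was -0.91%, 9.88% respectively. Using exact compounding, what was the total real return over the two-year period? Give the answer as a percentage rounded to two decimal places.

5.39%

Compound the nominal returns: 1.0454 × 1.0977 = 1.147536.
Compound inflation: 0.9909 × 1.0988 = 1.088801.
Deflate: 1.147536 / 1.088801 = 1.053944.
Total real return = 1.053944 − 1 → 5.39%.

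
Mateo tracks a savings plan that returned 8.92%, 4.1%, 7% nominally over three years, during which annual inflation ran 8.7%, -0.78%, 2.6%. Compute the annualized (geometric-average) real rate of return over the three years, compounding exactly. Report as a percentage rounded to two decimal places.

Nominal growth factor = 1.0892 × 1.0410 × 1.0700 = 1.213227204
Price-level growth factor = 1.0870 × 0.9922 × 1.0260 = 1.106562956
Real growth factor = 1.213227204 / 1.106562956 = 1.096392390
Annualized real rate = 1.096392390^(1/3) − 1 = 3.11504% → 3.12%.

3.12%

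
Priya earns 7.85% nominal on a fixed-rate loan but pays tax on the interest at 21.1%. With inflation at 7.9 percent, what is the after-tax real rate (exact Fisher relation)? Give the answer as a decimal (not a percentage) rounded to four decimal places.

-0.0158

After-tax nominal return = 7.85% × (1 − 0.211) = 6.19365%.
1 + r = 1.0619365 / 1.07900 = 0.984186
After-tax real rate = 0.984186 − 1 → -0.0158.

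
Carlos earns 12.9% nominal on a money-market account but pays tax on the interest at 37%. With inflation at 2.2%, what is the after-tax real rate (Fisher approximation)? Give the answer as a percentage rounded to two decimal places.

After-tax nominal return = 12.9% × (1 − 0.37) = 8.1270%.
r ≈ 8.1270% − 2.2% → 5.93%.

5.93%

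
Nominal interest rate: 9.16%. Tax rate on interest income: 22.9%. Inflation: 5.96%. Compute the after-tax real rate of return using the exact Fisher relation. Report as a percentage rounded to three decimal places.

After-tax nominal return = 9.16% × (1 − 0.229) = 7.06236%.
1 + r = 1.0706236 / 1.05960 = 1.010404
After-tax real rate = 1.010404 − 1 → 1.040%.

1.040%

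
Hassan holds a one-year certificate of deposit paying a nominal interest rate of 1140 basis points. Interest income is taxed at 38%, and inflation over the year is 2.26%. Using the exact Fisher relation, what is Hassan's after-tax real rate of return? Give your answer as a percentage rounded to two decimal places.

After-tax nominal return = 11.4% × (1 − 0.38) = 7.0680%.
1 + r = 1.07068 / 1.02260 = 1.047017
After-tax real rate = 1.047017 − 1 → 4.70%.

4.70%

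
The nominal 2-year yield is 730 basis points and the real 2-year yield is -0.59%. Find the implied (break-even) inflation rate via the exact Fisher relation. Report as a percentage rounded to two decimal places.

7.94%

(1 + π) = (1 + i)/(1 + r) = 1.07300 / 0.99410 = 1.079368
Break-even inflation = 1.079368 − 1 → 7.94%.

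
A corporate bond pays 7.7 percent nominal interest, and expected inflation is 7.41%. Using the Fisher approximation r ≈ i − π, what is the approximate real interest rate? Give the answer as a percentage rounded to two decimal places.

0.29%

r ≈ i − π = 7.7% − 7.41% = 0.29%.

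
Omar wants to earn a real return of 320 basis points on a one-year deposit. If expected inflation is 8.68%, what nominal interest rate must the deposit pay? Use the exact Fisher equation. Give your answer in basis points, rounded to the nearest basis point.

1216 basis points

(1 + i) = (1 + r)(1 + π) = 1.03200 × 1.08680 = 1.1215776
i = 1.1215776 − 1, so the required nominal rate is 1216 basis points.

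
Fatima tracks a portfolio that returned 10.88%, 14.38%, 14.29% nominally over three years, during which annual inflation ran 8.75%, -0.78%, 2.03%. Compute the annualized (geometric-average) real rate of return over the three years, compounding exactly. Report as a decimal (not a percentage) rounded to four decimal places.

0.0960

Nominal growth factor = 1.1088 × 1.1438 × 1.1429 = 1.44947771
Price-level growth factor = 1.0875 × 0.9922 × 1.0203 = 1.10092156
Real growth factor = 1.44947771 / 1.10092156 = 1.31660399
Annualized real rate = 1.31660399^(1/3) − 1 = 9.6020% → 0.0960.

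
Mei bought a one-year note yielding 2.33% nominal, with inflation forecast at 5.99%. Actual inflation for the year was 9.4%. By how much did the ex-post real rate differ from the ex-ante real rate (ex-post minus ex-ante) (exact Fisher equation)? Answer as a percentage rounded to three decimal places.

-3.009%

Ex-ante: (1 + 0.0233)/(1 + 0.0599) − 1 = -3.4532%
Ex-post: (1 + 0.0233)/(1 + 0.0940) − 1 = -6.4625%
Difference (ex-post − ex-ante) = -3.0094% → -3.009%.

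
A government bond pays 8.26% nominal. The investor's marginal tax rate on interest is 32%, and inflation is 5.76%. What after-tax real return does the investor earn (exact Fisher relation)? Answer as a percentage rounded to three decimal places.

After-tax nominal return = 8.26% × (1 − 0.32) = 5.6168%.
1 + r = 1.056168 / 1.05760 = 0.998646
After-tax real rate = 0.998646 − 1 → -0.135%.

-0.135%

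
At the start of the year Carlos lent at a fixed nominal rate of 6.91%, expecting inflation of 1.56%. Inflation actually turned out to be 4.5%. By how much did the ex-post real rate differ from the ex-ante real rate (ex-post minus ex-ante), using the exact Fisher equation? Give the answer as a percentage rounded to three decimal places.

Ex-ante: (1 + 0.0691)/(1 + 0.0156) − 1 = 5.2678%
Ex-post: (1 + 0.0691)/(1 + 0.0450) − 1 = 2.3062%
Difference (ex-post − ex-ante) = -2.9616% → -2.962%.

-2.962%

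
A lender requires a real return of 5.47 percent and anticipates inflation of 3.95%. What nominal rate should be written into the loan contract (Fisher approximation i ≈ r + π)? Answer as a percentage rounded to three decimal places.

i ≈ r + π = 5.47% + 3.95% = 9.420%.

9.420%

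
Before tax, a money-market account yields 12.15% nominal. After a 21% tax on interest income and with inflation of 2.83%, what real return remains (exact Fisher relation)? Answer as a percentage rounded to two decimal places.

6.58%

After-tax nominal return = 12.15% × (1 − 0.21) = 9.5985%.
1 + r = 1.095985 / 1.02830 = 1.065822
After-tax real rate = 1.065822 − 1 → 6.58%.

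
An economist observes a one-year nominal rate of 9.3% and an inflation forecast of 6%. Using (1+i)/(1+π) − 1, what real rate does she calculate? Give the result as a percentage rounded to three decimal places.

3.113%

1 + r = 1.09300 / 1.06000 = 1.031132
r = 1.031132 − 1 = 3.1132%, i.e. 3.113%.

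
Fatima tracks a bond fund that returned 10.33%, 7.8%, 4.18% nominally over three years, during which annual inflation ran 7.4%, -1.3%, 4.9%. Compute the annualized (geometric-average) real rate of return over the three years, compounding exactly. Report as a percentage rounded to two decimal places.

3.67%

Nominal growth factor = 1.1033 × 1.0780 × 1.0418 = 1.23907254
Price-level growth factor = 1.0740 × 0.9870 × 1.0490 = 1.11197986
Real growth factor = 1.23907254 / 1.11197986 = 1.11429405
Annualized real rate = 1.11429405^(1/3) − 1 = 3.6732% → 3.67%.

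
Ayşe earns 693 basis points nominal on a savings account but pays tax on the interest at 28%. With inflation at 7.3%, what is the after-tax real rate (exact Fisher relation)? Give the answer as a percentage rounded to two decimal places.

-2.15%

After-tax nominal return = 6.93% × (1 − 0.28) = 4.9896%.
1 + r = 1.049896 / 1.07300 = 0.978468
After-tax real rate = 0.978468 − 1 → -2.15%.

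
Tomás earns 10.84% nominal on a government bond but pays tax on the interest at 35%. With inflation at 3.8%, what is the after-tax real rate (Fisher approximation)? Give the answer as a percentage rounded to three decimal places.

After-tax nominal return = 10.84% × (1 − 0.35) = 7.0460%.
r ≈ 7.0460% − 3.8% → 3.246%.

3.246%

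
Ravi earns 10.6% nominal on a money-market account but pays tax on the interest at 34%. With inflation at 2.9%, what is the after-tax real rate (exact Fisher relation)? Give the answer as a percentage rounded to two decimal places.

After-tax nominal return = 10.6% × (1 − 0.34) = 6.9960%.
1 + r = 1.06996 / 1.02900 = 1.039806
After-tax real rate = 1.039806 − 1 → 3.98%.

3.98%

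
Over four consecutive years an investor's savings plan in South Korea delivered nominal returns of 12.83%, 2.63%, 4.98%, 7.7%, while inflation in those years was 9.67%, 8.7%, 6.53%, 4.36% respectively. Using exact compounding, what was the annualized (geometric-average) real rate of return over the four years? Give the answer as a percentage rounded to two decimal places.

-0.30%

Nominal growth factor = 1.1283 × 1.0263 × 1.0498 × 1.0770 = 1.30924580
Price-level growth factor = 1.0967 × 1.0870 × 1.0653 × 1.0436 = 1.32532804
Real growth factor = 1.30924580 / 1.32532804 = 0.98786547
Annualized real rate = 0.98786547^(1/4) − 1 = -0.3048% → -0.30%.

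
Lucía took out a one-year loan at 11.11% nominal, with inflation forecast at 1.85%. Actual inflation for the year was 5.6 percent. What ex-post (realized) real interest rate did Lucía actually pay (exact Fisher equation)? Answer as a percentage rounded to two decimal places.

5.22%

Ex-post: (1 + 0.1111)/(1 + 0.0560) − 1 = 5.2178%
So the realized real rate is 5.22%.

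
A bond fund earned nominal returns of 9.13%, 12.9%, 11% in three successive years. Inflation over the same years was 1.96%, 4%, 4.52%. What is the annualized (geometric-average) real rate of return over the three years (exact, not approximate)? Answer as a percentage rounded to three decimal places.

7.259%

Compound the nominal returns: 1.0913 × 1.1290 × 1.1100 = 1.36760625.
Compound inflation: 1.0196 × 1.0400 × 1.0452 = 1.10831336.
Deflate: 1.36760625 / 1.10831336 = 1.23395269.
Annualized real rate = 1.23395269^(1/3) − 1 = 7.2588% → 7.259%.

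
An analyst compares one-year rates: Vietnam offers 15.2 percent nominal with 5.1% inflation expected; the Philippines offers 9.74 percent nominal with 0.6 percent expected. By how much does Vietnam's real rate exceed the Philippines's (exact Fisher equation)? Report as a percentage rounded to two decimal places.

0.52%

Vietnam: (1 + 0.1520)/(1 + 0.0510) − 1 = 9.6099%
The Philippines: (1 + 0.0974)/(1 + 0.0060) − 1 = 9.0855%
Differential = 9.6099% − 9.0855% = 0.5244% → 0.52%.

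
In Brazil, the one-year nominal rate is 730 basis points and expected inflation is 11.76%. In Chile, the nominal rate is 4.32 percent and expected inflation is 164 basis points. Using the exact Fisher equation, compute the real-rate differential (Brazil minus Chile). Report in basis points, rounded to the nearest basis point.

Brazil: (1 + 0.0730)/(1 + 0.1176) − 1 = -3.9907%
Chile: (1 + 0.0432)/(1 + 0.0164) − 1 = 2.6368%
Differential = -3.9907% − 2.6368% = -6.6275% → -663 basis points.

-663 basis points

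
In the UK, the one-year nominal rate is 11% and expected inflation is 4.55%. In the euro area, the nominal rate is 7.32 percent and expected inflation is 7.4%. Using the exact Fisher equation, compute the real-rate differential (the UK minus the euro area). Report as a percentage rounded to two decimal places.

6.24%

The UK: (1 + 0.1100)/(1 + 0.0455) − 1 = 6.1693%
The euro area: (1 + 0.0732)/(1 + 0.0740) − 1 = -0.0745%
Differential = 6.1693% − (-0.0745%) = 6.2438% → 6.24%.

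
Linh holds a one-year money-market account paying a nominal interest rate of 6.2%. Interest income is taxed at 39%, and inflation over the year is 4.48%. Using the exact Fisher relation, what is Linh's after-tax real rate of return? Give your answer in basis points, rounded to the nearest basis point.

-67 basis points

After-tax nominal return = 6.2% × (1 − 0.39) = 3.7820%.
1 + r = 1.03782 / 1.04480 = 0.993319
After-tax real rate = 0.993319 − 1 → -67 basis points.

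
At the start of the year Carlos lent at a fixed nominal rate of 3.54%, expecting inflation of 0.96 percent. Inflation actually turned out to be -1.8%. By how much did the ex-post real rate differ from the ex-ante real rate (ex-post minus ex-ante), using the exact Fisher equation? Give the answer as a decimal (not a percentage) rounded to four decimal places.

0.0288

Ex-ante: (1 + 0.0354)/(1 + 0.0096) − 1 = 2.5555%
Ex-post: (1 + 0.0354)/(1 − 0.0180) − 1 = 5.4379%
Difference (ex-post − ex-ante) = 2.8824% → 0.0288.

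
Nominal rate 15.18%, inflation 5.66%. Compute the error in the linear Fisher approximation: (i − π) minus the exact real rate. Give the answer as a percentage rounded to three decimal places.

0.510%

Approximate: r ≈ 15.180% − 5.660% = 9.5200%
Exact: (1 + 0.1518)/(1 + 0.0566) − 1 = 9.0100%
Error = 9.5200% − 9.0100% = 0.5100% → 0.510%.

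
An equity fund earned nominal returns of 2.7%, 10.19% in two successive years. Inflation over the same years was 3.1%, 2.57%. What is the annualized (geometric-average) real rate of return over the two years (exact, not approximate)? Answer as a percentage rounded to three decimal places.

3.447%

Compound the nominal returns: 1.0270 × 1.1019 = 1.13165130.
Compound inflation: 1.0310 × 1.0257 = 1.05749670.
Deflate: 1.13165130 / 1.05749670 = 1.07012277.
Annualized real rate = 1.07012277^(1/2) − 1 = 3.4467% → 3.447%.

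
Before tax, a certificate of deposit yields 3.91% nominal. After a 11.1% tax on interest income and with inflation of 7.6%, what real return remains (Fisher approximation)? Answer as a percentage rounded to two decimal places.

-4.12%

After-tax nominal return = 3.91% × (1 − 0.111) = 3.47599%.
r ≈ 3.47599% − 7.6% → -4.12%.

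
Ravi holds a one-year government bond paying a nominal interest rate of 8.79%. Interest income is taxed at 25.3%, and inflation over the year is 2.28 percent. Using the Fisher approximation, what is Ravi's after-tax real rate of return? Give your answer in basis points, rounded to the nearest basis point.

After-tax nominal return = 8.79% × (1 − 0.253) = 6.56613%.
r ≈ 6.56613% − 2.28% → 429 basis points.

429 basis points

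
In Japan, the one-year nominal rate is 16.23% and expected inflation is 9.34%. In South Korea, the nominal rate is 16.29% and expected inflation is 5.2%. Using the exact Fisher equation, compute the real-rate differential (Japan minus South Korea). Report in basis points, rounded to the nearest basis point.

-424 basis points

Japan: (1 + 0.1623)/(1 + 0.0934) − 1 = 6.3014%
South Korea: (1 + 0.1629)/(1 + 0.0520) − 1 = 10.5418%
Differential = 6.3014% − 10.5418% = -4.2404% → -424 basis points.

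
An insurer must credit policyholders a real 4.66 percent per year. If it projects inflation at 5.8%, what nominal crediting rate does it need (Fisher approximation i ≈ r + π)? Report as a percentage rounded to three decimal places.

i ≈ r + π = 4.66% + 5.8% = 10.460%.

10.460%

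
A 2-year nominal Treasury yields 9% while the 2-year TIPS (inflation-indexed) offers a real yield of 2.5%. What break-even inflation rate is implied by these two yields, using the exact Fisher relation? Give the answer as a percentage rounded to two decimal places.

6.34%

(1 + π) = (1 + i)/(1 + r) = 1.09000 / 1.02500 = 1.063415
Break-even inflation = 1.063415 − 1 → 6.34%.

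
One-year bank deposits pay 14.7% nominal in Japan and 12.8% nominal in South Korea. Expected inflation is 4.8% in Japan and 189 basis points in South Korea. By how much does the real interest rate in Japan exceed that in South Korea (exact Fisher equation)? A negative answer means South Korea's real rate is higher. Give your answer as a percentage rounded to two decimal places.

-1.26%

Japan: (1 + 0.1470)/(1 + 0.0480) − 1 = 9.4466%
South Korea: (1 + 0.1280)/(1 + 0.0189) − 1 = 10.7076%
Differential = 9.4466% − 10.7076% = -1.2611% → -1.26%.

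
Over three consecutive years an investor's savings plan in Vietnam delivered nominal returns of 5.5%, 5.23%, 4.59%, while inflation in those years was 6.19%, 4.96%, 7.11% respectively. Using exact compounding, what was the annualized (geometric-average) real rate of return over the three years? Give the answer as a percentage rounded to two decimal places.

-0.92%

Nominal growth factor = 1.0550 × 1.0523 × 1.0459 = 1.16113360
Price-level growth factor = 1.0619 × 1.0496 × 1.0711 = 1.19381618
Real growth factor = 1.16113360 / 1.19381618 = 0.97262344
Annualized real rate = 0.97262344^(1/3) − 1 = -0.9210% → -0.92%.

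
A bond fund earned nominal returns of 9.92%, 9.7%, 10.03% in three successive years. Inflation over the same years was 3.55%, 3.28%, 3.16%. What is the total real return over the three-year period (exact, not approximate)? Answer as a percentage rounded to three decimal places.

Compound the nominal returns: 1.0992 × 1.0970 × 1.1003 = 1.326766.
Compound inflation: 1.0355 × 1.0328 × 1.0316 = 1.103259.
Deflate: 1.326766 / 1.103259 = 1.202588.
Total real return = 1.202588 − 1 → 20.259%.

20.259%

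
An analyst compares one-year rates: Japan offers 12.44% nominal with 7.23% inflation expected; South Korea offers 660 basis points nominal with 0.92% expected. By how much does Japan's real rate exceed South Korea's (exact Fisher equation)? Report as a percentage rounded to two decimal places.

-0.77%

Japan: (1 + 0.1244)/(1 + 0.0723) − 1 = 4.8587%
South Korea: (1 + 0.0660)/(1 + 0.0092) − 1 = 5.6282%
Differential = 4.8587% − 5.6282% = -0.7695% → -0.77%.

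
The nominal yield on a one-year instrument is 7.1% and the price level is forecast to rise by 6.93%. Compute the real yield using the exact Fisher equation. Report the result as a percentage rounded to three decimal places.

0.159%

1 + r = 1.07100 / 1.06930 = 1.001590
r = 1.001590 − 1 = 0.1590%, i.e. 0.159%.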